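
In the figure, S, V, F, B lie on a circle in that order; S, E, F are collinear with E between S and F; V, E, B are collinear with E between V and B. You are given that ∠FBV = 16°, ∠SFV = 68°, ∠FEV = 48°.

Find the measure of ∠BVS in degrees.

∠BVS = 32°

1. ∠FSV = 16°  [same arc VF]
2. ∠SEV = 132°  [linear pair at E on SF]
3. ∠BVS = 32°  [△SEV]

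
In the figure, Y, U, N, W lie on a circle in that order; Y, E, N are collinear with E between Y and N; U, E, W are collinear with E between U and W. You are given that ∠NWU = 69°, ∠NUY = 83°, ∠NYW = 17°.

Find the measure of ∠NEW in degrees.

1. ∠NWY = 97°  [cyclic YUNW, opposite ∠U+∠W]
2. ∠WNY = 66°  [△YNW]
3. ∠NEW = 45°  [△NEW]

∠NEW = 45°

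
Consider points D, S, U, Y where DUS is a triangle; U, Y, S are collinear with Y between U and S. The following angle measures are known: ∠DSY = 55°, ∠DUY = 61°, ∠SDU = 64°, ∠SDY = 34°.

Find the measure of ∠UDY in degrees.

1. ∠DYS = 91°  [△DYS]
2. ∠DYU = 89°  [linear pair at Y on US]
3. ∠UDY = 30°  [△DUY]

∠UDY = 30°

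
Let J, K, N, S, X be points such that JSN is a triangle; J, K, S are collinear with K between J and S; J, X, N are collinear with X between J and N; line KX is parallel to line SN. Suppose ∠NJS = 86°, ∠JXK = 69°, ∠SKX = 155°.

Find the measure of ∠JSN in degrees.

1. ∠KJX = 86°  [K on JS, X on JN]
2. ∠JKX = 25°  [△JKX]
3. ∠JSN = 25°  [KX∥SN, corresponding at K]

∠JSN = 25°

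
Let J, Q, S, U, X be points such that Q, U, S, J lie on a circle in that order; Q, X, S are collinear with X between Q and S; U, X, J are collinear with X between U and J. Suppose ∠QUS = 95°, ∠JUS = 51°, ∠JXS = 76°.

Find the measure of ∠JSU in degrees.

1. ∠QJS = 85°  [cyclic QUSJ, opposite ∠U+∠J]
2. ∠JQS = 51°  [same arc SJ]
3. ∠JSQ = 44°  [△QSJ]
4. ∠SJU = 60°  [△SXJ]
5. ∠JSU = 69°  [△USJ]

∠JSU = 69°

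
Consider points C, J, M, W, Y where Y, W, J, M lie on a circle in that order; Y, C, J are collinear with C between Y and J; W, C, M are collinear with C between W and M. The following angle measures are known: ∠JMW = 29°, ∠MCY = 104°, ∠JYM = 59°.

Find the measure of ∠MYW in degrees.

1. ∠JWM = 59°  [same arc JM]
2. ∠MJW = 92°  [△WJM]
3. ∠MYW = 88°  [cyclic YWJM, opposite ∠Y+∠J]

∠MYW = 88°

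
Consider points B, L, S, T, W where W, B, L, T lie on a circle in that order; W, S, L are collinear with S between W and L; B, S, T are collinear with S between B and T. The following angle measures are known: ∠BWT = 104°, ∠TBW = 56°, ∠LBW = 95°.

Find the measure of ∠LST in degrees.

∠LST = 59°

1. ∠BTW = 20°  [△WBT]
2. ∠TLW = 56°  [same arc WT]
3. ∠LTW = 85°  [cyclic WBLT, opposite ∠B+∠T]
4. ∠LWT = 39°  [△WLT]
5. ∠TSW = 121°  [△WST]
6. ∠LST = 59°  [linear pair at S on WL]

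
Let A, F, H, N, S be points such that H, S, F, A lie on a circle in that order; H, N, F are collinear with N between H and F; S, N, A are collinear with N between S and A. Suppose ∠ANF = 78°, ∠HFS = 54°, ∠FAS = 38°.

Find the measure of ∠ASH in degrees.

∠ASH = 64°

1. ∠HNS = 78°  [vertical angles at N]
2. ∠FHS = 38°  [same arc SF]
3. ∠ASH = 64°  [△HNS]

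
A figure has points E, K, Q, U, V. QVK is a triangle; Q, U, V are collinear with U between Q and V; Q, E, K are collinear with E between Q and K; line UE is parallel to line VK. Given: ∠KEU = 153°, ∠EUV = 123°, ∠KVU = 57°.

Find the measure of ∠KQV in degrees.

1. ∠QEU = 27°  [linear pair at E on QK]
2. ∠KVQ = 57°  [U on ray VQ]
3. ∠QKV = 27°  [UE∥VK, corresponding at E]
4. ∠KQV = 96°  [△QVK]

∠KQV = 96°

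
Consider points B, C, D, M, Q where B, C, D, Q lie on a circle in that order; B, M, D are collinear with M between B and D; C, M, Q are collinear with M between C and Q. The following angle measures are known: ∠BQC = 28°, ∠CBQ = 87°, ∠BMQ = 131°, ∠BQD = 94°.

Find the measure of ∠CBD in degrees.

∠CBD = 66°

1. ∠BDC = 28°  [same arc BC]
2. ∠BCD = 86°  [cyclic BCDQ, opposite ∠C+∠Q]
3. ∠CBD = 66°  [△BCD]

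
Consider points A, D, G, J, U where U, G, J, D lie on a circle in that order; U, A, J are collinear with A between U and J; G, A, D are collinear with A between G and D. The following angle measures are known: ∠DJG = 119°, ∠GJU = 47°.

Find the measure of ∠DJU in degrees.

∠DJU = 72°

1. ∠DUG = 61°  [cyclic UGJD, opposite ∠U+∠J]
2. ∠GDU = 47°  [same arc UG]
3. ∠DGU = 72°  [△UGD]
4. ∠DJU = 72°  [same arc UD]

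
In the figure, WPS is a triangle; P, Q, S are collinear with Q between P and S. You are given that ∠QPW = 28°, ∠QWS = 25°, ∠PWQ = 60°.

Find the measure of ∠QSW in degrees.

1. ∠PQW = 92°  [△WPQ]
2. ∠SQW = 88°  [linear pair at Q on PS]
3. ∠QSW = 67°  [△WQS]

∠QSW = 67°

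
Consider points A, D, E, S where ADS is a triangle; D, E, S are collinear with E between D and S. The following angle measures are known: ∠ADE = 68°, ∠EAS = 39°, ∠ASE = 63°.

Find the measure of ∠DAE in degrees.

1. ∠AES = 78°  [△AES]
2. ∠AED = 102°  [linear pair at E on DS]
3. ∠DAE = 10°  [△ADE]

∠DAE = 10°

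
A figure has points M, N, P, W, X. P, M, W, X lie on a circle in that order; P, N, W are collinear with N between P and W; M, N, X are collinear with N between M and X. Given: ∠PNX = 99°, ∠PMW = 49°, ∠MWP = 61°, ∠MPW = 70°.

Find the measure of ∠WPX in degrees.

∠WPX = 20°

1. ∠WNX = 81°  [linear pair at N on PW]
2. ∠PXW = 131°  [cyclic PMWX, opposite ∠M+∠X]
3. ∠MXW = 70°  [same arc MW]
4. ∠PWX = 29°  [△WNX]
5. ∠WPX = 20°  [△PWX]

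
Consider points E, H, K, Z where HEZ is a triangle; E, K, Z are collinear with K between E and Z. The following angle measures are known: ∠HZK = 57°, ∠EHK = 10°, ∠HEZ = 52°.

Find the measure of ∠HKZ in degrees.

∠HKZ = 62°

1. ∠HEK = 52°  [K on ray EZ]
2. ∠EKH = 118°  [△HEK]
3. ∠HKZ = 62°  [linear pair at K on EZ]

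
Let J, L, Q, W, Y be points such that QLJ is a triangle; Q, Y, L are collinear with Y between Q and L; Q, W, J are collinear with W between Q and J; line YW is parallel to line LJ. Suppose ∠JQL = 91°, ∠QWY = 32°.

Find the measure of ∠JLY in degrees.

∠JLY = 57°

1. ∠WQY = 91°  [Y on QL, W on QJ]
2. ∠QYW = 57°  [△QYW]
3. ∠LYW = 123°  [linear pair at Y on QL]
4. ∠JLY = 57°  [YW∥LJ, co-interior at L–Y]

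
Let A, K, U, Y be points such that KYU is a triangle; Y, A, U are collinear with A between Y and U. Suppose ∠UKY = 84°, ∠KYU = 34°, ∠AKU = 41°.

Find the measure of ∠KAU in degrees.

1. ∠KUY = 62°  [△KYU]
2. ∠AUK = 62°  [A on ray UY]
3. ∠KAU = 77°  [△KAU]

∠KAU = 77°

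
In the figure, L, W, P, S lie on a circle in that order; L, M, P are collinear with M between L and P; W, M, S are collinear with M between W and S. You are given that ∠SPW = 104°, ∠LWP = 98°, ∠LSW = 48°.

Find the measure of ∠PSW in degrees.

∠PSW = 34°

1. ∠LPW = 48°  [same arc LW]
2. ∠PLW = 34°  [△LWP]
3. ∠PSW = 34°  [same arc WP]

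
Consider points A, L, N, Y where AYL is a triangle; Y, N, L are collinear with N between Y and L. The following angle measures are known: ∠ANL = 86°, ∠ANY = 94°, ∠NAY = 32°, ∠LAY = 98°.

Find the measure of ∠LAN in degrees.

∠LAN = 66°

1. ∠AYN = 54°  [△AYN]
2. ∠AYL = 54°  [N on ray YL]
3. ∠ALY = 28°  [△AYL]
4. ∠ALN = 28°  [N on ray LY]
5. ∠LAN = 66°  [△ANL]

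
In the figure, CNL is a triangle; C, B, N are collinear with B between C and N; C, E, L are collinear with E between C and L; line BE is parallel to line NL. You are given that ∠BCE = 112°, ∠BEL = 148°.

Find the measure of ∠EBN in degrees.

1. ∠BEC = 32°  [linear pair at E on CL]
2. ∠CBE = 36°  [△CBE]
3. ∠EBN = 144°  [linear pair at B on CN]

∠EBN = 144°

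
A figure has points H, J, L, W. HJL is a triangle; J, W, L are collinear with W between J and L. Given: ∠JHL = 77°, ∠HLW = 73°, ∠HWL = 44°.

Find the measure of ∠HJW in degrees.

∠HJW = 30°

1. ∠HLJ = 73°  [W on ray LJ]
2. ∠HJL = 30°  [△HJL]
3. ∠HJW = 30°  [W on ray JL]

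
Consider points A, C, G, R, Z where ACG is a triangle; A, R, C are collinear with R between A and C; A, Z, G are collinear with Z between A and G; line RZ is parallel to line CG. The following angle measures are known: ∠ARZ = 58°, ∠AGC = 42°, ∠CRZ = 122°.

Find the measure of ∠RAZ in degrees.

1. ∠ACG = 58°  [RZ∥CG, corresponding at R]
2. ∠CAG = 80°  [△ACG]
3. ∠RAZ = 80°  [R on AC, Z on AG]

∠RAZ = 80°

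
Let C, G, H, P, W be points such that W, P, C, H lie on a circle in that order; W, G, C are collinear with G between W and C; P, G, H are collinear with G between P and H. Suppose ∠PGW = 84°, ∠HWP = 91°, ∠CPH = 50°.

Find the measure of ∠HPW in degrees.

1. ∠CGH = 84°  [vertical angles at G]
2. ∠HCP = 89°  [cyclic WPCH, opposite ∠W+∠C]
3. ∠CHP = 41°  [△PCH]
4. ∠HCW = 55°  [△CGH]
5. ∠HPW = 55°  [same arc WH]

∠HPW = 55°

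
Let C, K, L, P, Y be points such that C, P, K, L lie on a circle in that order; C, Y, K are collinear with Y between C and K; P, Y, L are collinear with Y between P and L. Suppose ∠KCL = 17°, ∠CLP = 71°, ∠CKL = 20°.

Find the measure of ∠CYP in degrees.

1. ∠CLK = 143°  [△CKL]
2. ∠CKP = 71°  [same arc CP]
3. ∠CPL = 20°  [same arc CL]
4. ∠CPK = 37°  [cyclic CPKL, opposite ∠P+∠L]
5. ∠KCP = 72°  [△CPK]
6. ∠CYP = 88°  [△CYP]

∠CYP = 88°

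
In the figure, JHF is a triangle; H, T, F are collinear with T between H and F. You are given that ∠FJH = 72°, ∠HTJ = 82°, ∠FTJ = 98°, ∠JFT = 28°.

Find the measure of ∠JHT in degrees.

∠JHT = 80°

1. ∠HFJ = 28°  [T on ray FH]
2. ∠FHJ = 80°  [△JHF]
3. ∠JHT = 80°  [T on ray HF]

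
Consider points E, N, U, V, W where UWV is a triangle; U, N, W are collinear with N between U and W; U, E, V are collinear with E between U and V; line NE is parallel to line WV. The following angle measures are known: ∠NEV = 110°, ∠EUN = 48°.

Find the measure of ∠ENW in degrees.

1. ∠NEU = 70°  [linear pair at E on UV]
2. ∠ENU = 62°  [△UNE]
3. ∠ENW = 118°  [linear pair at N on UW]

∠ENW = 118°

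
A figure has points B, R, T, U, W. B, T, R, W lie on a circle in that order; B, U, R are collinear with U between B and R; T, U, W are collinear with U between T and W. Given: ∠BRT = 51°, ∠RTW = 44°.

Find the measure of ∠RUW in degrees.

1. ∠BWT = 51°  [same arc BT]
2. ∠RBW = 44°  [same arc RW]
3. ∠BUW = 85°  [△BUW]
4. ∠RUW = 95°  [linear pair at U on BR]

∠RUW = 95°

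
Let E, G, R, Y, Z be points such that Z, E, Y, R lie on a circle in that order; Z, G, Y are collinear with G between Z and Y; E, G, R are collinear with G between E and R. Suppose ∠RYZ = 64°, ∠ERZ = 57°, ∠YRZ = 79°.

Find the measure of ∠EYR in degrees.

∠EYR = 121°

1. ∠REZ = 64°  [same arc ZR]
2. ∠EZR = 59°  [△ZER]
3. ∠EYR = 121°  [cyclic ZEYR, opposite ∠Z+∠Y]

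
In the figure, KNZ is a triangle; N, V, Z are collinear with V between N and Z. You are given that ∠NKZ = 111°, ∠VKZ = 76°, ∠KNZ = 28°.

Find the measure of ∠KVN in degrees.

∠KVN = 117°

1. ∠KZN = 41°  [△KNZ]
2. ∠KZV = 41°  [V on ray ZN]
3. ∠KVZ = 63°  [△KVZ]
4. ∠KVN = 117°  [linear pair at V on NZ]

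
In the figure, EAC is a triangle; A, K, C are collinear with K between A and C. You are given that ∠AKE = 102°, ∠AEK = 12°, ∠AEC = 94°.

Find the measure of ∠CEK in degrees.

1. ∠EAK = 66°  [△EAK]
2. ∠CKE = 78°  [linear pair at K on AC]
3. ∠CAE = 66°  [K on ray AC]
4. ∠ACE = 20°  [△EAC]
5. ∠ECK = 20°  [K on ray CA]
6. ∠CEK = 82°  [△EKC]

∠CEK = 82°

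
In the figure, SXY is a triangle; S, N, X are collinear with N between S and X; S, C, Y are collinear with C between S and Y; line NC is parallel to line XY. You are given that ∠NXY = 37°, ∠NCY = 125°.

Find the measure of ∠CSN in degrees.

∠CSN = 88°

1. ∠SXY = 37°  [N on ray XS]
2. ∠NCS = 55°  [linear pair at C on SY]
3. ∠CNS = 37°  [NC∥XY, corresponding at N]
4. ∠CSN = 88°  [△SNC]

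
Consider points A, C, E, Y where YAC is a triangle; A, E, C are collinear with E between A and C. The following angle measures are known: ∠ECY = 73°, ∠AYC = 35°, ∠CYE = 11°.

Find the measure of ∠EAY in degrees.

∠EAY = 72°

1. ∠ACY = 73°  [E on ray CA]
2. ∠CAY = 72°  [△YAC]
3. ∠EAY = 72°  [E on ray AC]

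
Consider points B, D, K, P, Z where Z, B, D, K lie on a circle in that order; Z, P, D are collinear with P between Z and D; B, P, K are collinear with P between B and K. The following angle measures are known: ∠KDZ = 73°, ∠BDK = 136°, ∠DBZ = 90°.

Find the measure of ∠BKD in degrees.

∠BKD = 27°

1. ∠DKZ = 90°  [cyclic ZBDK, opposite ∠B+∠K]
2. ∠DZK = 17°  [△ZDK]
3. ∠DBK = 17°  [same arc DK]
4. ∠BKD = 27°  [△BDK]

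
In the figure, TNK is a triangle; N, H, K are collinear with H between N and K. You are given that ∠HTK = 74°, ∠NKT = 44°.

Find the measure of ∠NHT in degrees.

1. ∠HKT = 44°  [H on ray KN]
2. ∠KHT = 62°  [△THK]
3. ∠NHT = 118°  [linear pair at H on NK]

∠NHT = 118°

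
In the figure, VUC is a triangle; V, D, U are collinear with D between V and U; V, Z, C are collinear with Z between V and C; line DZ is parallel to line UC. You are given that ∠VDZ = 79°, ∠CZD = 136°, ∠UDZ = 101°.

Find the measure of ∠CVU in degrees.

∠CVU = 57°

1. ∠DZV = 44°  [linear pair at Z on VC]
2. ∠DVZ = 57°  [△VDZ]
3. ∠CVU = 57°  [D on VU, Z on VC]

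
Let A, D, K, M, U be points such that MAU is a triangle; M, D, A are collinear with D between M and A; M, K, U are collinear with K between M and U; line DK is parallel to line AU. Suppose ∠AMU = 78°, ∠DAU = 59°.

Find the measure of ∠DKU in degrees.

∠DKU = 137°

1. ∠MAU = 59°  [D on ray AM]
2. ∠AUM = 43°  [△MAU]
3. ∠DKM = 43°  [DK∥AU, corresponding at K]
4. ∠DKU = 137°  [linear pair at K on MU]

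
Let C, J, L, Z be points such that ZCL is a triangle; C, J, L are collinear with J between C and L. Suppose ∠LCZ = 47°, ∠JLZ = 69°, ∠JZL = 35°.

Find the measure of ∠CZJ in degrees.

∠CZJ = 29°

1. ∠JCZ = 47°  [J on ray CL]
2. ∠LJZ = 76°  [△ZJL]
3. ∠CJZ = 104°  [linear pair at J on CL]
4. ∠CZJ = 29°  [△ZCJ]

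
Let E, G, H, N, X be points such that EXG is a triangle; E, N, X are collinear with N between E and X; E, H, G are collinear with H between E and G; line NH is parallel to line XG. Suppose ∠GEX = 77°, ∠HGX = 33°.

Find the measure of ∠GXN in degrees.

1. ∠EGX = 33°  [H on ray GE]
2. ∠EXG = 70°  [△EXG]
3. ∠GXN = 70°  [N on ray XE]

∠GXN = 70°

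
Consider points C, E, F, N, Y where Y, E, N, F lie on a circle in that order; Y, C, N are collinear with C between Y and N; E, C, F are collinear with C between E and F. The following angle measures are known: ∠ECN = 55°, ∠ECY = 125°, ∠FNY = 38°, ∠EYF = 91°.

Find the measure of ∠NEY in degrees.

1. ∠FEY = 38°  [same arc YF]
2. ∠EFY = 51°  [△YEF]
3. ∠EYN = 17°  [△YCE]
4. ∠ENY = 51°  [same arc YE]
5. ∠NEY = 112°  [△YEN]

∠NEY = 112°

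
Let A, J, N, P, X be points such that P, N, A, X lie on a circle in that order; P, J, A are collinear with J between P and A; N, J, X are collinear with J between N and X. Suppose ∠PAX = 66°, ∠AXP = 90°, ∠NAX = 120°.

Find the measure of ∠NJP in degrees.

1. ∠PNX = 66°  [same arc PX]
2. ∠APX = 24°  [△PAX]
3. ∠NPX = 60°  [cyclic PNAX, opposite ∠P+∠A]
4. ∠NXP = 54°  [△PNX]
5. ∠ANX = 24°  [same arc AX]
6. ∠NAP = 54°  [same arc PN]
7. ∠AJN = 102°  [△NJA]
8. ∠NJP = 78°  [linear pair at J on PA]

∠NJP = 78°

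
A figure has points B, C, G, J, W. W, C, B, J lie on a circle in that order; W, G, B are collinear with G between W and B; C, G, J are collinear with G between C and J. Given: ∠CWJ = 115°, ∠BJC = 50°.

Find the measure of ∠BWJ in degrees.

∠BWJ = 65°

1. ∠CBJ = 65°  [cyclic WCBJ, opposite ∠W+∠B]
2. ∠BCJ = 65°  [△CBJ]
3. ∠BWJ = 65°  [same arc BJ]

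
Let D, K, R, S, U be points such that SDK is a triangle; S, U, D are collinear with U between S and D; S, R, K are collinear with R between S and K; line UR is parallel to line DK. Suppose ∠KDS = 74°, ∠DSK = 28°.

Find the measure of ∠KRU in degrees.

∠KRU = 102°

1. ∠DKS = 78°  [△SDK]
2. ∠SRU = 78°  [UR∥DK, corresponding at R]
3. ∠KRU = 102°  [linear pair at R on SK]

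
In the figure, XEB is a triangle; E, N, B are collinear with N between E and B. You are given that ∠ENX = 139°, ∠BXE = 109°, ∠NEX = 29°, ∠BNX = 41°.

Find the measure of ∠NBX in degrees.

1. ∠BEX = 29°  [N on ray EB]
2. ∠EBX = 42°  [△XEB]
3. ∠NBX = 42°  [N on ray BE]

∠NBX = 42°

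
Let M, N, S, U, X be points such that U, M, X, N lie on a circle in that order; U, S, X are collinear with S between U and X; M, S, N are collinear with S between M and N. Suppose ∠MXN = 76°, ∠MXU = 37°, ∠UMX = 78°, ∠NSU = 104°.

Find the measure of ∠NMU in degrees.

∠NMU = 39°

1. ∠MUN = 104°  [cyclic UMXN, opposite ∠U+∠X]
2. ∠MNU = 37°  [same arc UM]
3. ∠NMU = 39°  [△UMN]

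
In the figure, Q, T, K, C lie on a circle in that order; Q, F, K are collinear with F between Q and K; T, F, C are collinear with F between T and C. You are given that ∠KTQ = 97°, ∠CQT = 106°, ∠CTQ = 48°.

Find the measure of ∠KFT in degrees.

1. ∠KCQ = 83°  [cyclic QTKC, opposite ∠T+∠C]
2. ∠QCT = 26°  [△QTC]
3. ∠CKQ = 48°  [same arc QC]
4. ∠CQK = 49°  [△QKC]
5. ∠QKT = 26°  [same arc QT]
6. ∠CTK = 49°  [same arc KC]
7. ∠KFT = 105°  [△TFK]

∠KFT = 105°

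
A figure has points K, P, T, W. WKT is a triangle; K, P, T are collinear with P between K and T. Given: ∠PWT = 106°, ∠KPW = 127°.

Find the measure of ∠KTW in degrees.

∠KTW = 21°

1. ∠TPW = 53°  [linear pair at P on KT]
2. ∠PTW = 21°  [△WPT]
3. ∠KTW = 21°  [P on ray TK]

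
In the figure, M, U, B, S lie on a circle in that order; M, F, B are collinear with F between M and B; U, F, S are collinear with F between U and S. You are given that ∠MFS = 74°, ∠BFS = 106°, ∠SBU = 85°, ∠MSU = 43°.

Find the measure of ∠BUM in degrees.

∠BUM = 105°

1. ∠MFU = 106°  [vertical angles at F]
2. ∠SMU = 95°  [cyclic MUBS, opposite ∠M+∠B]
3. ∠MBU = 43°  [same arc MU]
4. ∠MUS = 42°  [△MUS]
5. ∠BMU = 32°  [△MFU]
6. ∠BUM = 105°  [△MUB]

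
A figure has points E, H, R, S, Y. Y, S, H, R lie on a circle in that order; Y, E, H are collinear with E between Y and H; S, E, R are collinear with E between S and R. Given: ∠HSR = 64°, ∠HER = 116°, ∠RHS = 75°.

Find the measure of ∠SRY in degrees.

∠SRY = 52°

1. ∠HYR = 64°  [same arc HR]
2. ∠REY = 64°  [linear pair at E on YH]
3. ∠SRY = 52°  [△YER]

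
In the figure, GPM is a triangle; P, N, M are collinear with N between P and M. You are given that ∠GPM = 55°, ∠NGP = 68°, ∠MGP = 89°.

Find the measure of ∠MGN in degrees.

∠MGN = 21°

1. ∠GMP = 36°  [△GPM]
2. ∠GPN = 55°  [N on ray PM]
3. ∠GNP = 57°  [△GPN]
4. ∠GMN = 36°  [N on ray MP]
5. ∠GNM = 123°  [linear pair at N on PM]
6. ∠MGN = 21°  [△GNM]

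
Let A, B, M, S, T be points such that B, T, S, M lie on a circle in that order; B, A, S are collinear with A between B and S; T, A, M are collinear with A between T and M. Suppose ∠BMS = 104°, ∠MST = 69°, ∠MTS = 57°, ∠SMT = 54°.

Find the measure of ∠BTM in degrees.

1. ∠MBS = 57°  [same arc SM]
2. ∠BSM = 19°  [△BSM]
3. ∠BTM = 19°  [same arc BM]

∠BTM = 19°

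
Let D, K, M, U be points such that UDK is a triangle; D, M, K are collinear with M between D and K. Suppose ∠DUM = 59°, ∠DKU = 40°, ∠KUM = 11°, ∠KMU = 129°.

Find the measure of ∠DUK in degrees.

1. ∠DMU = 51°  [linear pair at M on DK]
2. ∠MDU = 70°  [△UDM]
3. ∠KDU = 70°  [M on ray DK]
4. ∠DUK = 70°  [△UDK]

∠DUK = 70°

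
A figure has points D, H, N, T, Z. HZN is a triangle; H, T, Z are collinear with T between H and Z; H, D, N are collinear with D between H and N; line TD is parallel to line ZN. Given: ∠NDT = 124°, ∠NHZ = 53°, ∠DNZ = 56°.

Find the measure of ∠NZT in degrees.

∠NZT = 71°

1. ∠HNZ = 56°  [D on ray NH]
2. ∠HZN = 71°  [△HZN]
3. ∠NZT = 71°  [T on ray ZH]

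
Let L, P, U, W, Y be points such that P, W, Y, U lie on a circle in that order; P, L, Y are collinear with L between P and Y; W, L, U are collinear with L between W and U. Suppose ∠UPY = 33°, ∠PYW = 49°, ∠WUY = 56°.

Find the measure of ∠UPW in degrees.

∠UPW = 89°

1. ∠UWY = 33°  [same arc YU]
2. ∠UYW = 91°  [△WYU]
3. ∠UPW = 89°  [cyclic PWYU, opposite ∠P+∠Y]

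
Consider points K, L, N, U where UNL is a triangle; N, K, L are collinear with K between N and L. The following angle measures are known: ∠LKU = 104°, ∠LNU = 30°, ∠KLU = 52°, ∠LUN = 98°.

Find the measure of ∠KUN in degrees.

∠KUN = 74°

1. ∠NKU = 76°  [linear pair at K on NL]
2. ∠KNU = 30°  [K on ray NL]
3. ∠KUN = 74°  [△UNK]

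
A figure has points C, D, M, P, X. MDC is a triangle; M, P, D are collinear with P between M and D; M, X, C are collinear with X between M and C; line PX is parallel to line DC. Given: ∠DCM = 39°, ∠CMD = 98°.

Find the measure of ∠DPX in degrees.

1. ∠CDM = 43°  [△MDC]
2. ∠MPX = 43°  [PX∥DC, corresponding at P]
3. ∠DPX = 137°  [linear pair at P on MD]

∠DPX = 137°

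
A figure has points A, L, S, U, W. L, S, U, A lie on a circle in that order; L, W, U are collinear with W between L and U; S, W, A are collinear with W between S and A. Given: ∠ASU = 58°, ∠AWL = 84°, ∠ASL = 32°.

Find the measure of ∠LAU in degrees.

1. ∠ALU = 58°  [same arc UA]
2. ∠AUL = 32°  [same arc LA]
3. ∠LAU = 90°  [△LUA]

∠LAU = 90°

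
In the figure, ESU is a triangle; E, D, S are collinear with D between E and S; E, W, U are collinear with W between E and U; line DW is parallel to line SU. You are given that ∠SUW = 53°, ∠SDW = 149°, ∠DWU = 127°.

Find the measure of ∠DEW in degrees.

∠DEW = 96°

1. ∠EDW = 31°  [linear pair at D on ES]
2. ∠DWE = 53°  [linear pair at W on EU]
3. ∠DEW = 96°  [△EDW]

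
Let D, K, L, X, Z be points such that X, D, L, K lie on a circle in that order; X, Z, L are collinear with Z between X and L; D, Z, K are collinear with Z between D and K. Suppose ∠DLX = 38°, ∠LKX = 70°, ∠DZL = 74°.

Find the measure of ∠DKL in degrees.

1. ∠LDX = 110°  [cyclic XDLK, opposite ∠D+∠K]
2. ∠DXL = 32°  [△XDL]
3. ∠DKL = 32°  [same arc DL]

∠DKL = 32°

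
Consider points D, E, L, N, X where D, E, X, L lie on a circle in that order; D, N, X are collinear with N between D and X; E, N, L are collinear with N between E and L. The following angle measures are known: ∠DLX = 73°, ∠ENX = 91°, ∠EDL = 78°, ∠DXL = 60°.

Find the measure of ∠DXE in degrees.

1. ∠LDX = 47°  [△DXL]
2. ∠LEX = 47°  [same arc XL]
3. ∠DXE = 42°  [△ENX]

∠DXE = 42°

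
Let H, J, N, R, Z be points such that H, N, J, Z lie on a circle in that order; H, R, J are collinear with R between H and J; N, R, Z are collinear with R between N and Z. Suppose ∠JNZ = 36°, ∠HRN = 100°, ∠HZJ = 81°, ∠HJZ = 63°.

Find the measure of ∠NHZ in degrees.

∠NHZ = 53°

1. ∠JRZ = 100°  [vertical angles at R]
2. ∠JZN = 17°  [△JRZ]
3. ∠NJZ = 127°  [△NJZ]
4. ∠NHZ = 53°  [cyclic HNJZ, opposite ∠H+∠J]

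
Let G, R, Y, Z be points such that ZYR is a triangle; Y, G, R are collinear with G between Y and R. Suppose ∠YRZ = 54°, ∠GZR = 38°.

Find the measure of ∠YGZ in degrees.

1. ∠GRZ = 54°  [G on ray RY]
2. ∠RGZ = 88°  [△ZGR]
3. ∠YGZ = 92°  [linear pair at G on YR]

∠YGZ = 92°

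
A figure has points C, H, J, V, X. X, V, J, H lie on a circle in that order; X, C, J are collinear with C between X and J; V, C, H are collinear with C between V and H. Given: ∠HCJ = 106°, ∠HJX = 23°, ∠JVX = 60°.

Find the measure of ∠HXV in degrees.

1. ∠HCX = 74°  [linear pair at C on XJ]
2. ∠HVX = 23°  [same arc XH]
3. ∠JHX = 120°  [cyclic XVJH, opposite ∠V+∠H]
4. ∠HXJ = 37°  [△XJH]
5. ∠VHX = 69°  [△XCH]
6. ∠HXV = 88°  [△XVH]

∠HXV = 88°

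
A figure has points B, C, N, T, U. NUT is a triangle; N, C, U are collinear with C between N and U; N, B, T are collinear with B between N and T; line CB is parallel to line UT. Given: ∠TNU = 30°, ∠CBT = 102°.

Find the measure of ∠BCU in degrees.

∠BCU = 108°

1. ∠BNC = 30°  [C on NU, B on NT]
2. ∠CBN = 78°  [linear pair at B on NT]
3. ∠BCN = 72°  [△NCB]
4. ∠BCU = 108°  [linear pair at C on NU]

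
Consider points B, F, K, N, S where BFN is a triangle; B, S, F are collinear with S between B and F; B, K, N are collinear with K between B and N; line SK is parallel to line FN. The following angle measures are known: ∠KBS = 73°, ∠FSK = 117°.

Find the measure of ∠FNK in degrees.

∠FNK = 44°

1. ∠BSK = 63°  [linear pair at S on BF]
2. ∠BKS = 44°  [△BSK]
3. ∠NKS = 136°  [linear pair at K on BN]
4. ∠FNK = 44°  [SK∥FN, co-interior at N–K]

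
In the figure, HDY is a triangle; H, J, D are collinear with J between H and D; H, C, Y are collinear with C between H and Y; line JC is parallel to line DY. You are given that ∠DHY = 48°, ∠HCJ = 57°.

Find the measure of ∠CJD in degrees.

1. ∠CHJ = 48°  [J on HD, C on HY]
2. ∠CJH = 75°  [△HJC]
3. ∠CJD = 105°  [linear pair at J on HD]

∠CJD = 105°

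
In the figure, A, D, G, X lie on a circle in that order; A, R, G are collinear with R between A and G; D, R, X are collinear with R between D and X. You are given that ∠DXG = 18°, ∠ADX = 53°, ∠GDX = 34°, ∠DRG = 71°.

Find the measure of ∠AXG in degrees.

1. ∠AGX = 53°  [same arc AX]
2. ∠GAX = 34°  [same arc GX]
3. ∠AXG = 93°  [△AGX]

∠AXG = 93°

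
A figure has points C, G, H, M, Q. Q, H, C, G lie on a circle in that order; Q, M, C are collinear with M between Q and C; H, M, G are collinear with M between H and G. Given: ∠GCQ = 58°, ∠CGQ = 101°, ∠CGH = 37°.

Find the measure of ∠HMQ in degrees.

∠HMQ = 85°

1. ∠GHQ = 58°  [same arc QG]
2. ∠CQH = 37°  [same arc HC]
3. ∠HMQ = 85°  [△QMH]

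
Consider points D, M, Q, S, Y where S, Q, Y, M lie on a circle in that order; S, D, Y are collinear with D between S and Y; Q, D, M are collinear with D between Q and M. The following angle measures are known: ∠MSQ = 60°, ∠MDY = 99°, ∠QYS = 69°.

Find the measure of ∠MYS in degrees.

∠MYS = 51°

1. ∠QMS = 69°  [same arc SQ]
2. ∠MQS = 51°  [△SQM]
3. ∠MYS = 51°  [same arc SM]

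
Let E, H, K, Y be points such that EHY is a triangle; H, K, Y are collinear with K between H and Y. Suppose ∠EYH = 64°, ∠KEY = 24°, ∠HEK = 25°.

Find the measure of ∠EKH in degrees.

1. ∠EYK = 64°  [K on ray YH]
2. ∠EKY = 92°  [△EKY]
3. ∠EKH = 88°  [linear pair at K on HY]

∠EKH = 88°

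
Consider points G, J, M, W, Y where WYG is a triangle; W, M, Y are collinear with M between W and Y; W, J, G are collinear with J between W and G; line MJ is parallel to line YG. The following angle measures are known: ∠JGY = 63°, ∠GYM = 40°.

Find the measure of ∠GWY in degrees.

1. ∠WGY = 63°  [J on ray GW]
2. ∠GYW = 40°  [M on ray YW]
3. ∠GWY = 77°  [△WYG]

∠GWY = 77°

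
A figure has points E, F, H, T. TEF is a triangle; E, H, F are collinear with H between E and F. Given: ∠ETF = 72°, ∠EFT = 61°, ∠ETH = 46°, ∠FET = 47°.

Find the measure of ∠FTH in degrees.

1. ∠HFT = 61°  [H on ray FE]
2. ∠HET = 47°  [H on ray EF]
3. ∠EHT = 87°  [△TEH]
4. ∠FHT = 93°  [linear pair at H on EF]
5. ∠FTH = 26°  [△THF]

∠FTH = 26°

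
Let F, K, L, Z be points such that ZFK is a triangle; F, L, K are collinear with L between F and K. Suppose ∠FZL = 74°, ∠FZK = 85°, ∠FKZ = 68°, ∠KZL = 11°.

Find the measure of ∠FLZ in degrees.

∠FLZ = 79°

1. ∠LKZ = 68°  [L on ray KF]
2. ∠KLZ = 101°  [△ZLK]
3. ∠FLZ = 79°  [linear pair at L on FK]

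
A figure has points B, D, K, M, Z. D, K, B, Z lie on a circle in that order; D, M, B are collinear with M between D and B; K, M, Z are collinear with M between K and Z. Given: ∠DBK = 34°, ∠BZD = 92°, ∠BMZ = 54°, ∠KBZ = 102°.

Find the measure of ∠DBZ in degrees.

∠DBZ = 68°

1. ∠DZK = 34°  [same arc DK]
2. ∠KDZ = 78°  [cyclic DKBZ, opposite ∠D+∠B]
3. ∠DKZ = 68°  [△DKZ]
4. ∠DBZ = 68°  [same arc DZ]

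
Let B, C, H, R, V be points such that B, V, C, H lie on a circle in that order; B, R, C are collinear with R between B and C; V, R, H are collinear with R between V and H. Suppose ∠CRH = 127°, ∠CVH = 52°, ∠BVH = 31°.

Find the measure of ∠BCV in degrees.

∠BCV = 75°

1. ∠BRV = 127°  [vertical angles at R]
2. ∠CRV = 53°  [linear pair at R on BC]
3. ∠BCV = 75°  [△VRC]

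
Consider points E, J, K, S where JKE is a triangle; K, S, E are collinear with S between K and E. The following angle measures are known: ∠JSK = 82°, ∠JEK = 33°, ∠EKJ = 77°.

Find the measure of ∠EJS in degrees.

1. ∠ESJ = 98°  [linear pair at S on KE]
2. ∠JES = 33°  [S on ray EK]
3. ∠EJS = 49°  [△JSE]

∠EJS = 49°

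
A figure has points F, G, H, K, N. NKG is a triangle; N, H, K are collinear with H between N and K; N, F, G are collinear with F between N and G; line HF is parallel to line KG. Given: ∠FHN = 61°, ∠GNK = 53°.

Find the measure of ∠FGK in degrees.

1. ∠GKN = 61°  [HF∥KG, corresponding at H]
2. ∠KGN = 66°  [△NKG]
3. ∠FGK = 66°  [F on ray GN]

∠FGK = 66°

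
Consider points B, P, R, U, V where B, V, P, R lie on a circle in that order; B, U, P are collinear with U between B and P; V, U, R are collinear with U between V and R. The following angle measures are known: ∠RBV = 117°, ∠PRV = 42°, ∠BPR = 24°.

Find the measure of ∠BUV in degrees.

∠BUV = 114°

1. ∠PBV = 42°  [same arc VP]
2. ∠BVR = 24°  [same arc BR]
3. ∠BUV = 114°  [△BUV]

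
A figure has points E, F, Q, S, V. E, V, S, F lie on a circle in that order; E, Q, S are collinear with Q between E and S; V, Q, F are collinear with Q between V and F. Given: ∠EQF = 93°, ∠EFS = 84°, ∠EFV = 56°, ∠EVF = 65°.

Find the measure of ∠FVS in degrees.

∠FVS = 31°

1. ∠SQV = 93°  [vertical angles at Q]
2. ∠ESV = 56°  [same arc EV]
3. ∠FVS = 31°  [△VQS]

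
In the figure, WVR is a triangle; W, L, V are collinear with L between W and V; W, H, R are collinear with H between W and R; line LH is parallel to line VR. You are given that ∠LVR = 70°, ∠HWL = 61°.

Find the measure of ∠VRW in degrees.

1. ∠RVW = 70°  [L on ray VW]
2. ∠RWV = 61°  [L on WV, H on WR]
3. ∠VRW = 49°  [△WVR]

∠VRW = 49°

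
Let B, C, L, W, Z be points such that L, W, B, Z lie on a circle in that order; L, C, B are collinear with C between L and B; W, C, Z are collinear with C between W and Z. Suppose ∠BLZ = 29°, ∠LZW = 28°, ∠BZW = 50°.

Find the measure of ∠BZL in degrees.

∠BZL = 78°

1. ∠LBW = 28°  [same arc LW]
2. ∠BLW = 50°  [same arc WB]
3. ∠BWL = 102°  [△LWB]
4. ∠BZL = 78°  [cyclic LWBZ, opposite ∠W+∠Z]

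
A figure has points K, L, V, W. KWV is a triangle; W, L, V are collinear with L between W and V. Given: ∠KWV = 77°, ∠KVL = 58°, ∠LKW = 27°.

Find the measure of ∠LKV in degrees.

1. ∠KWL = 77°  [L on ray WV]
2. ∠KLW = 76°  [△KWL]
3. ∠KLV = 104°  [linear pair at L on WV]
4. ∠LKV = 18°  [△KLV]

∠LKV = 18°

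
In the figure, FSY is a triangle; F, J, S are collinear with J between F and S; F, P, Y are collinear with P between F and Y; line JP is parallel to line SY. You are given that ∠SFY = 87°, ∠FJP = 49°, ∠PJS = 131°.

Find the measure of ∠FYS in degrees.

∠FYS = 44°

1. ∠JFP = 87°  [J on FS, P on FY]
2. ∠FPJ = 44°  [△FJP]
3. ∠FYS = 44°  [JP∥SY, corresponding at P]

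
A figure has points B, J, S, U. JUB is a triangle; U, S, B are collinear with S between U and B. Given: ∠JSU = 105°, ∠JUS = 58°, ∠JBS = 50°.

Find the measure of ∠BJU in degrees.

1. ∠BUJ = 58°  [S on ray UB]
2. ∠JBU = 50°  [S on ray BU]
3. ∠BJU = 72°  [△JUB]

∠BJU = 72°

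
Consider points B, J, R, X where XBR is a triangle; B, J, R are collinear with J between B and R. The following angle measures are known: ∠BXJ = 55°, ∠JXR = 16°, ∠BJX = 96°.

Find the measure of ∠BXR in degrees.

∠BXR = 71°

1. ∠JBX = 29°  [△XBJ]
2. ∠RJX = 84°  [linear pair at J on BR]
3. ∠RBX = 29°  [J on ray BR]
4. ∠JRX = 80°  [△XJR]
5. ∠BRX = 80°  [J on ray RB]
6. ∠BXR = 71°  [△XBR]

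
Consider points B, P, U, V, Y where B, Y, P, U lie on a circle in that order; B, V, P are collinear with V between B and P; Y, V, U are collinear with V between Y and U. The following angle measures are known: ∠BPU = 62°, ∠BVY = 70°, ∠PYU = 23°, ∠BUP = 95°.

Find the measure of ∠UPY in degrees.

1. ∠PVU = 70°  [vertical angles at V]
2. ∠PUY = 48°  [△PVU]
3. ∠UPY = 109°  [△YPU]

∠UPY = 109°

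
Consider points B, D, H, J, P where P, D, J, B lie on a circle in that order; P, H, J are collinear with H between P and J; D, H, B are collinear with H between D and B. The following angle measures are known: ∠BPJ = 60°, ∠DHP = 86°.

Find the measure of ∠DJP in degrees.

∠DJP = 26°

1. ∠BDJ = 60°  [same arc JB]
2. ∠DHJ = 94°  [linear pair at H on PJ]
3. ∠DJP = 26°  [△DHJ]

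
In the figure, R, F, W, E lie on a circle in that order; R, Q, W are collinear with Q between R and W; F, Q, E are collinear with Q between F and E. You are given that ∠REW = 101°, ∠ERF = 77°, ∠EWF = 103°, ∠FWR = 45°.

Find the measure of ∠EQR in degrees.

∠EQR = 114°

1. ∠RFW = 79°  [cyclic RFWE, opposite ∠F+∠E]
2. ∠FER = 45°  [same arc RF]
3. ∠FRW = 56°  [△RFW]
4. ∠EFR = 58°  [△RFE]
5. ∠FEW = 56°  [same arc FW]
6. ∠EWR = 58°  [same arc RE]
7. ∠EQW = 66°  [△WQE]
8. ∠EQR = 114°  [linear pair at Q on RW]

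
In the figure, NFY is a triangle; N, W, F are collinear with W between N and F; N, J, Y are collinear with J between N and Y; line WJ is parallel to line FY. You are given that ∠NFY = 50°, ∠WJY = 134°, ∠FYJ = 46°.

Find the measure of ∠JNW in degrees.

∠JNW = 84°

1. ∠JWN = 50°  [WJ∥FY, corresponding at W]
2. ∠NJW = 46°  [linear pair at J on NY]
3. ∠JNW = 84°  [△NWJ]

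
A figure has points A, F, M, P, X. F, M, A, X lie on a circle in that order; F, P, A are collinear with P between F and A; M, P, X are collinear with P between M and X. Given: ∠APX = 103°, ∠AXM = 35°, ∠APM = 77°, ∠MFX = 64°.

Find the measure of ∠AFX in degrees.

1. ∠MAX = 116°  [cyclic FMAX, opposite ∠F+∠A]
2. ∠AMX = 29°  [△MAX]
3. ∠AFX = 29°  [same arc AX]

∠AFX = 29°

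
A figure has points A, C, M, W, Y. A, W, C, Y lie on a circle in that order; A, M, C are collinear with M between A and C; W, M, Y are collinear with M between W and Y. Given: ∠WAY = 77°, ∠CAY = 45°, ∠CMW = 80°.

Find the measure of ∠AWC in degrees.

1. ∠WCY = 103°  [cyclic AWCY, opposite ∠A+∠C]
2. ∠CWY = 45°  [same arc CY]
3. ∠ACW = 55°  [△WMC]
4. ∠CYW = 32°  [△WCY]
5. ∠CAW = 32°  [same arc WC]
6. ∠AWC = 93°  [△AWC]

∠AWC = 93°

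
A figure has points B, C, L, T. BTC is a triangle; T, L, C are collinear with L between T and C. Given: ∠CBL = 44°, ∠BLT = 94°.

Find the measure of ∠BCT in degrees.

1. ∠BLC = 86°  [linear pair at L on TC]
2. ∠BCL = 50°  [△BLC]
3. ∠BCT = 50°  [L on ray CT]

∠BCT = 50°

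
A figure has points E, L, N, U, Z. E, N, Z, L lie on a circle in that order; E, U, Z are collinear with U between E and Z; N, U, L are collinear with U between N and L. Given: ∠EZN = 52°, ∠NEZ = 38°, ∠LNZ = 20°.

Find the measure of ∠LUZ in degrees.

1. ∠ELN = 52°  [same arc EN]
2. ∠LEZ = 20°  [same arc ZL]
3. ∠EUL = 108°  [△EUL]
4. ∠LUZ = 72°  [linear pair at U on EZ]

∠LUZ = 72°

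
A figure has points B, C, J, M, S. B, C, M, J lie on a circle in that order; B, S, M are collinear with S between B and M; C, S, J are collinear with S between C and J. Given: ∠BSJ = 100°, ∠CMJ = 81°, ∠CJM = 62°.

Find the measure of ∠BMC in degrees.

1. ∠CSM = 100°  [vertical angles at S]
2. ∠JCM = 37°  [△CMJ]
3. ∠BMC = 43°  [△CSM]

∠BMC = 43°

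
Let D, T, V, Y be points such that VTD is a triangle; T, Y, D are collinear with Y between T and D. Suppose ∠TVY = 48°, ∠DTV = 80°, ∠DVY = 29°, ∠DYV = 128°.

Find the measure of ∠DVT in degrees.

∠DVT = 77°

1. ∠VDY = 23°  [△VYD]
2. ∠TDV = 23°  [Y on ray DT]
3. ∠DVT = 77°  [△VTD]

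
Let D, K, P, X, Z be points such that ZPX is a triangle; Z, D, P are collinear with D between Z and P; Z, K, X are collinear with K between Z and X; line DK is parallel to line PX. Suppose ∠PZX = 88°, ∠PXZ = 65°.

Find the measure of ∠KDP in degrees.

∠KDP = 153°

1. ∠XPZ = 27°  [△ZPX]
2. ∠KDZ = 27°  [DK∥PX, corresponding at D]
3. ∠KDP = 153°  [linear pair at D on ZP]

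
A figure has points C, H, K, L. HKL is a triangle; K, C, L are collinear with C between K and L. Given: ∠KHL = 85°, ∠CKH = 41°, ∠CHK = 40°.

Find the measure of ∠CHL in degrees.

1. ∠HCK = 99°  [△HKC]
2. ∠HKL = 41°  [C on ray KL]
3. ∠HCL = 81°  [linear pair at C on KL]
4. ∠HLK = 54°  [△HKL]
5. ∠CLH = 54°  [C on ray LK]
6. ∠CHL = 45°  [△HCL]

∠CHL = 45°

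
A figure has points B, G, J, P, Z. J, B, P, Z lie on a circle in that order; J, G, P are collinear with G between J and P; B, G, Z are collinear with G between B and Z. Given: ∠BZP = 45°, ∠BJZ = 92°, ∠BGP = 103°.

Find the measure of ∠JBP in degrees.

1. ∠BJP = 45°  [same arc BP]
2. ∠BPZ = 88°  [cyclic JBPZ, opposite ∠J+∠P]
3. ∠PBZ = 47°  [△BPZ]
4. ∠BPJ = 30°  [△BGP]
5. ∠JBP = 105°  [△JBP]

∠JBP = 105°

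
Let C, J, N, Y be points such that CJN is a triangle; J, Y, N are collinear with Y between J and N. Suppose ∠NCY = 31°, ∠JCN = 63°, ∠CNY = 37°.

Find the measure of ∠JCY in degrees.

1. ∠CYN = 112°  [△CYN]
2. ∠CNJ = 37°  [Y on ray NJ]
3. ∠CYJ = 68°  [linear pair at Y on JN]
4. ∠CJN = 80°  [△CJN]
5. ∠CJY = 80°  [Y on ray JN]
6. ∠JCY = 32°  [△CJY]

∠JCY = 32°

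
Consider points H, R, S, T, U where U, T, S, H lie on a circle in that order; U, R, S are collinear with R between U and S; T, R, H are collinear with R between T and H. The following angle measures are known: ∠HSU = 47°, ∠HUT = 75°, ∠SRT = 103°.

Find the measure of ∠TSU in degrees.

1. ∠HTU = 47°  [same arc UH]
2. ∠THU = 58°  [△UTH]
3. ∠TSU = 58°  [same arc UT]

∠TSU = 58°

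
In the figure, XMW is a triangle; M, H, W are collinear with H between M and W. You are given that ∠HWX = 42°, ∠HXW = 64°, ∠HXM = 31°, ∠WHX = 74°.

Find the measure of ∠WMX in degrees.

1. ∠MHX = 106°  [linear pair at H on MW]
2. ∠HMX = 43°  [△XMH]
3. ∠WMX = 43°  [H on ray MW]

∠WMX = 43°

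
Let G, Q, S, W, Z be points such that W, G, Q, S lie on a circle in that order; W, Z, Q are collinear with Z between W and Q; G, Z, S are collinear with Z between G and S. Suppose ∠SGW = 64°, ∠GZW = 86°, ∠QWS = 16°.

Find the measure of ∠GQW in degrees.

∠GQW = 70°

1. ∠GZQ = 94°  [linear pair at Z on WQ]
2. ∠QGS = 16°  [same arc QS]
3. ∠GQW = 70°  [△GZQ]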